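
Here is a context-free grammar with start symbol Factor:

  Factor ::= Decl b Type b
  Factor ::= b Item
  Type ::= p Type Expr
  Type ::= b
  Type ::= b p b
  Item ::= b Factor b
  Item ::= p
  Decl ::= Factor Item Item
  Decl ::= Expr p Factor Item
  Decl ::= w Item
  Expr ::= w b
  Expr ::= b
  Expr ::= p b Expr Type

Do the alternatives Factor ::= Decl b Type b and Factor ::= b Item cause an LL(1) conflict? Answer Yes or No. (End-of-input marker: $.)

FIRST(Decl b Type b) = { b, p, w } and FIRST(b Item) = { b }.
Both contain b, so the two alternatives are not disjoint — LL(1) conflict.

Yes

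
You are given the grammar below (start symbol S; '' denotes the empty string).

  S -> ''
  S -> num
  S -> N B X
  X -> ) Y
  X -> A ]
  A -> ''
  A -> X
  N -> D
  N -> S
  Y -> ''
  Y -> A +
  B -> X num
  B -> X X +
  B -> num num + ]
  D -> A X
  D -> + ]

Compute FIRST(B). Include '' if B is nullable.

From B -> X num: add FIRST(X) = { ), ] }.
From B -> X X +: add FIRST(X) = { ), ] }.
B -> num num + ] contributes {num}.
Union: FIRST(B) = { ), ], num }.

{ ), ], num }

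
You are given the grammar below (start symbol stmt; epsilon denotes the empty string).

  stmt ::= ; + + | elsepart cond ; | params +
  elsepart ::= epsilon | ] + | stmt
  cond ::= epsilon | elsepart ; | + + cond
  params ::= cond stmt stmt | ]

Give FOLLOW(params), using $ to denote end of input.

{ + }

In stmt ::= params +: add FIRST(+) = { + }.
Union: FOLLOW(params) = { + }.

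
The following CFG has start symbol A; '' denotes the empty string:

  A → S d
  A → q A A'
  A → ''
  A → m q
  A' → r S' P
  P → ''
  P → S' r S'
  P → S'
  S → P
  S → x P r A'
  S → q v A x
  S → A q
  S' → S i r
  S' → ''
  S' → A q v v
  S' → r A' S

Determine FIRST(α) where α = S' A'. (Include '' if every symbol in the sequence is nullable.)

Add FIRST(S')\{''} = { d, i, m, q, r, x }; S' is nullable, continue.
Add FIRST(A') = { r }; A' is not nullable, stop.

{ d, i, m, q, r, x }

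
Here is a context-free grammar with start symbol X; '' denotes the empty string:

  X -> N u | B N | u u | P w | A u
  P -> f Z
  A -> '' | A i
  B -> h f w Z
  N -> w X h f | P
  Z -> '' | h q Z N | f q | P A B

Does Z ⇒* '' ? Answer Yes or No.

Yes

Z has an ''-production, so Z ⇒ ''.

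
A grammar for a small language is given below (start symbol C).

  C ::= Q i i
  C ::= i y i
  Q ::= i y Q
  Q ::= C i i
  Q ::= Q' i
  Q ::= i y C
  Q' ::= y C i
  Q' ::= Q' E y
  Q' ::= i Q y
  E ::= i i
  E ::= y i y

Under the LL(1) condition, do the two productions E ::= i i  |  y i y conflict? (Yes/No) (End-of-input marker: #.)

FIRST(i i) = { i } and FIRST(y i y) = { y }.
The FIRST sets are disjoint and neither alternative is nullable — no conflict.

No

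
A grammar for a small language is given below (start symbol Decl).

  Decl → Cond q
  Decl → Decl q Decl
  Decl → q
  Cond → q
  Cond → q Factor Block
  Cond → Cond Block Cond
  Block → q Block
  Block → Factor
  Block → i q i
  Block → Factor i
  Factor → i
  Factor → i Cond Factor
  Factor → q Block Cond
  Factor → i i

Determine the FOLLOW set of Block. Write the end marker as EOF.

{ i, q }

In Cond → q Factor Block: Block is at the end, add FOLLOW(Cond) = { i, q }.
In Cond → Cond Block Cond: add FIRST(Cond) = { q }.
In Block → q Block: Block is at the end, add FOLLOW(Block) = { i, q }.
In Factor → q Block Cond: add FIRST(Cond) = { q }.
Union: FOLLOW(Block) = { i, q }.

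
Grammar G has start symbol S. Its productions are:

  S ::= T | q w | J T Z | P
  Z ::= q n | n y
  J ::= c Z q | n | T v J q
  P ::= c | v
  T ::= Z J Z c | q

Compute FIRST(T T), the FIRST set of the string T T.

Add FIRST(T) = { n, q }; T is not nullable, stop.

{ n, q }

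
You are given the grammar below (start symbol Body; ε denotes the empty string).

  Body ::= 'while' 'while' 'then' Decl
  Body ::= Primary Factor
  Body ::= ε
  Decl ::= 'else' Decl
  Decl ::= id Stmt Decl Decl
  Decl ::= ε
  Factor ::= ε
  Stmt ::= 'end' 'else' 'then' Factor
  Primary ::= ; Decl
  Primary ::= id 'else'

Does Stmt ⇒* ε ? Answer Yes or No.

Nullable nonterminals: Body, Decl, Factor.
No production of Stmt has an RHS whose symbols are all nullable, so Stmt is not nullable.

No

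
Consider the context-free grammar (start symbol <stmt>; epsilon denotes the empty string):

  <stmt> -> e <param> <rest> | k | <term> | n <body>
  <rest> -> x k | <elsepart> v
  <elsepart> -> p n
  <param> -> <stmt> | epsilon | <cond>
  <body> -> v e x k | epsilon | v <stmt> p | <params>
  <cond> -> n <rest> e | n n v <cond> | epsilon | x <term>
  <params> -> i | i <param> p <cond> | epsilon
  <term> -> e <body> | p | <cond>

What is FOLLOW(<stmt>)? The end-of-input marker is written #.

<stmt> is the start symbol, so # ∈ FOLLOW(<stmt>).
In <param> -> <stmt>: <stmt> is at the end, add FOLLOW(<param>) = { p, x }.
In <body> -> v <stmt> p: add FIRST(p) = { p }.
Union: FOLLOW(<stmt>) = { #, p, x }.

{ #, p, x }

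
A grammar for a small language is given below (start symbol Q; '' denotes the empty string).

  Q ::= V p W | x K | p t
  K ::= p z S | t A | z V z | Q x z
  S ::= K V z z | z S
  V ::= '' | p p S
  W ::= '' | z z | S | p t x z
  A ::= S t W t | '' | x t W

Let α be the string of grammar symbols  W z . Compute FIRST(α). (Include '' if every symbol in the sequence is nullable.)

Add FIRST(W)\{''} = { p, t, x, z }; W is nullable, continue.
z is a terminal; add {z} and stop.

{ p, t, x, z }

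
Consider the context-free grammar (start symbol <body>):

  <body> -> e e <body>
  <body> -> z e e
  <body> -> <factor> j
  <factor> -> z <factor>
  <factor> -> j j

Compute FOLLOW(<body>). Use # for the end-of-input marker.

{ # }

<body> is the start symbol, so # ∈ FOLLOW(<body>).
In <body> -> e e <body>: <body> is at the end, add FOLLOW(<body>) = { # }.
Union: FOLLOW(<body>) = { # }.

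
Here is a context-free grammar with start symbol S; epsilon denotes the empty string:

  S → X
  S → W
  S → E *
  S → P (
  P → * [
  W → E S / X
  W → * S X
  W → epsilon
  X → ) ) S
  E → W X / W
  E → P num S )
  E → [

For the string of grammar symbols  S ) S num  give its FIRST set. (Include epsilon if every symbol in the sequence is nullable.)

{ ), *, [ }

Add FIRST(S)\{epsilon} = { ), *, [ }; S is nullable, continue.
) is a terminal; add {)} and stop.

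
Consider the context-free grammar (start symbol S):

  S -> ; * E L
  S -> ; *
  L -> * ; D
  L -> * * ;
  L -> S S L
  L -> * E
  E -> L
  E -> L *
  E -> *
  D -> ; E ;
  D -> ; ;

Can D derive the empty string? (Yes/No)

No nonterminal in this grammar is nullable.
No production of D has an RHS whose symbols are all nullable, so D is not nullable.

No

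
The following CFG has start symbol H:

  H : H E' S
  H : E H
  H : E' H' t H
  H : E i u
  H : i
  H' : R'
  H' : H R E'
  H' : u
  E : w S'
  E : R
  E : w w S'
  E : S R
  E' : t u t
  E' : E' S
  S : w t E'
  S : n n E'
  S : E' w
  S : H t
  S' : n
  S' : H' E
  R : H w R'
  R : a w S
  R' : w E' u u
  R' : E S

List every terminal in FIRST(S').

{ a, i, n, t, u, w }

S' : n contributes {n}.
From S' : H' E: add FIRST(H') = { a, i, n, t, u, w }.
Union: FIRST(S') = { a, i, n, t, u, w }.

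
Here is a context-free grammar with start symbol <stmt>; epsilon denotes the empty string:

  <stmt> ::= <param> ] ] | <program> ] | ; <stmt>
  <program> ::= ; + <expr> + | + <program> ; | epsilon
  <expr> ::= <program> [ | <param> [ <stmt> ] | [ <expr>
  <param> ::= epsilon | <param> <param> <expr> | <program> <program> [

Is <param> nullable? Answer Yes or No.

<param> has an epsilon-production, so <param> ⇒ epsilon.

Yes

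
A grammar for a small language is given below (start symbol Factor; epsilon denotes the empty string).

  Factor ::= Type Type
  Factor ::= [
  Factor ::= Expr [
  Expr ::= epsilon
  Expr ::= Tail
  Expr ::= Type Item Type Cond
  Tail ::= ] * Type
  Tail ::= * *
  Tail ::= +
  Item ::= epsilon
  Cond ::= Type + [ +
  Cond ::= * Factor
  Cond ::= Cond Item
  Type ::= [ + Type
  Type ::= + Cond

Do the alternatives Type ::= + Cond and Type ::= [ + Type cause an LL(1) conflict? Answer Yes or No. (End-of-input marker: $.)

FIRST(+ Cond) = { + } and FIRST([ + Type) = { [ }.
The FIRST sets are disjoint and neither alternative is nullable — no conflict.

No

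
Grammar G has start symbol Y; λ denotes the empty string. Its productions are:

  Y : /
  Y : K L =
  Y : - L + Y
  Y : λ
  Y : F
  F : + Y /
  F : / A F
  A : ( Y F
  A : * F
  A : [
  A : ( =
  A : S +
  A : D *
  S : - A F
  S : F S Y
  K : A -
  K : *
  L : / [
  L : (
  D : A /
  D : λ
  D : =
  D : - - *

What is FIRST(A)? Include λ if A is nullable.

{ (, *, +, -, /, =, [ }

A : ( Y F contributes {(}.
A : * F contributes {*}.
A : [ contributes {[}.
A : ( = contributes {(}.
From A : S +: add FIRST(S) = { +, -, / }.
From A : D *: D nullable, take FIRST(D) ∪ {*} = { (, *, +, -, /, =, [ }.
Union: FIRST(A) = { (, *, +, -, /, =, [ }.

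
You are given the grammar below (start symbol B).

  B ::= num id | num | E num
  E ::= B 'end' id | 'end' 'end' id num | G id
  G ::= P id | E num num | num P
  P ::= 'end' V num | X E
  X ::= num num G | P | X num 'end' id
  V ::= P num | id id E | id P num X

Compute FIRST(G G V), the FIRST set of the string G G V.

Add FIRST(G) = { 'end', num }; G is not nullable, stop.

{ 'end', num }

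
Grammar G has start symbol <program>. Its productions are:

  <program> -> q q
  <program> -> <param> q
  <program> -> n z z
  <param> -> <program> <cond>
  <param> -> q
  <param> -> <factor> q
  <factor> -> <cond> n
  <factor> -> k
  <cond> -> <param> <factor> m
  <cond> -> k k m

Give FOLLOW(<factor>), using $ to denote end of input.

{ m, q }

In <param> -> <factor> q: add FIRST(q) = { q }.
In <cond> -> <param> <factor> m: add FIRST(m) = { m }.
Union: FOLLOW(<factor>) = { m, q }.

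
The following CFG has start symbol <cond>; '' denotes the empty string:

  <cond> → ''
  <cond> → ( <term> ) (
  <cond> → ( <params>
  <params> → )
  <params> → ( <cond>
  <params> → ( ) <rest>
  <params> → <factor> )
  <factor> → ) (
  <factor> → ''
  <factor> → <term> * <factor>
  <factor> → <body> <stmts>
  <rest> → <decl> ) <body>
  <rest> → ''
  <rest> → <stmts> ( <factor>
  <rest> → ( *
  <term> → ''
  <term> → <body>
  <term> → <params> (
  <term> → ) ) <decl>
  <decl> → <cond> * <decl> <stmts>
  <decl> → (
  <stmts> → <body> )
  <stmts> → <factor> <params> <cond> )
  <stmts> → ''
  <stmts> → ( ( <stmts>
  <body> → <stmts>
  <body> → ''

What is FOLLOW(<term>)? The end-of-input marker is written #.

In <cond> → ( <term> ) (: add FIRST() () = { ) }.
In <factor> → <term> * <factor>: add FIRST(* <factor>) = { * }.
Union: FOLLOW(<term>) = { ), * }.

{ ), * }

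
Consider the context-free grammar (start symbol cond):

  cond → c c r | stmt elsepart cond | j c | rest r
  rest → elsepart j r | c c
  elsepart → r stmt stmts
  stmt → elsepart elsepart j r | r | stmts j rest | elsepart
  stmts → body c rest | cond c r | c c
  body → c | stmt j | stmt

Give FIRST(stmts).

From stmts → body c rest: add FIRST(body) = { c, j, r }.
From stmts → cond c r: add FIRST(cond) = { c, j, r }.
stmts → c c contributes {c}.
Union: FIRST(stmts) = { c, j, r }.

{ c, j, r }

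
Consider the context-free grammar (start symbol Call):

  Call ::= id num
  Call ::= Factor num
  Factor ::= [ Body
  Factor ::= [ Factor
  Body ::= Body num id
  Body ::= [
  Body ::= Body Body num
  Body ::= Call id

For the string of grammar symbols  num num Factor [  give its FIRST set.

{ num }

num is a terminal; add {num} and stop.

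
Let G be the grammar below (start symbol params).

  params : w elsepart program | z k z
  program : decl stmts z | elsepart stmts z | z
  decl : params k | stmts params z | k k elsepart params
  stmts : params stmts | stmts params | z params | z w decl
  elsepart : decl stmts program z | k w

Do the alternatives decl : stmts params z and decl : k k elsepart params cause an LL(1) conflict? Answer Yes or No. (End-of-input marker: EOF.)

FIRST(stmts params z) = { w, z } and FIRST(k k elsepart params) = { k }.
The FIRST sets are disjoint and neither alternative is nullable — no conflict.

No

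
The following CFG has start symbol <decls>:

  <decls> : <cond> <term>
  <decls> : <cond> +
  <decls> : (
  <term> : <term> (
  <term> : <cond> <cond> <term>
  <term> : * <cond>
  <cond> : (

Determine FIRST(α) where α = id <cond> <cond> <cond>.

{ id }

id is a terminal; add {id} and stop.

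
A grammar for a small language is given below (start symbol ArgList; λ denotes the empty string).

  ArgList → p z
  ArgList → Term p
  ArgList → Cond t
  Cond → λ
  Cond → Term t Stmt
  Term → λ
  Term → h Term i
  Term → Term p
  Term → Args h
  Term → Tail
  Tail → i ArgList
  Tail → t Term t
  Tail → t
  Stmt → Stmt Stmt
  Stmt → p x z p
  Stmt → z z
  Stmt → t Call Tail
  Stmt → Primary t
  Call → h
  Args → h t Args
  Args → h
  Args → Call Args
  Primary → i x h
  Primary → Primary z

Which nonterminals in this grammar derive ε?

Directly nullable (have an λ-production): Cond, Term.
No other nonterminal has a production whose RHS symbols are all nullable.

{ Cond, Term }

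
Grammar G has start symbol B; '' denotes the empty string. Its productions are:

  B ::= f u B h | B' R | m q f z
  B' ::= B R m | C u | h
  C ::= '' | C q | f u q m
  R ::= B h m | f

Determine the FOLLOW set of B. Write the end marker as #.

{ #, f, h, m, q, u }

B is the start symbol, so # ∈ FOLLOW(B).
In B ::= f u B h: add FIRST(h) = { h }.
In B' ::= B R m: add FIRST(R m) = { f, h, m, q, u }.
In R ::= B h m: add FIRST(h m) = { h }.
Union: FOLLOW(B) = { #, f, h, m, q, u }.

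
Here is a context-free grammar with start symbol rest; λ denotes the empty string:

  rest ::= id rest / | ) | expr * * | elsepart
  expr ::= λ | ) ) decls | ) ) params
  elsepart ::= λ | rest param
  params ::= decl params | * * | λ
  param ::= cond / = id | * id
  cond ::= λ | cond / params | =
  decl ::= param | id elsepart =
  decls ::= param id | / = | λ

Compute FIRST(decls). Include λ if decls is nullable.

From decls ::= param id: add FIRST(param) = { *, /, = }.
decls ::= / = contributes {/}.
decls ::= λ contributes λ.
Union: FIRST(decls) = { *, /, =, λ }.

{ *, /, =, λ }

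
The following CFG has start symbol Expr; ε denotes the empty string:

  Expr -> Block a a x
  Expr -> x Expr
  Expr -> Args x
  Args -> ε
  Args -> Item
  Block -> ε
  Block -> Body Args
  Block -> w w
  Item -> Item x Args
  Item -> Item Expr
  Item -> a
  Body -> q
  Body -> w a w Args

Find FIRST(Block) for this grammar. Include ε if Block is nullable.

{ q, w, ε }

Block -> ε contributes ε.
From Block -> Body Args: add FIRST(Body) = { q, w }.
Block -> w w contributes {w}.
Union: FIRST(Block) = { q, w, ε }.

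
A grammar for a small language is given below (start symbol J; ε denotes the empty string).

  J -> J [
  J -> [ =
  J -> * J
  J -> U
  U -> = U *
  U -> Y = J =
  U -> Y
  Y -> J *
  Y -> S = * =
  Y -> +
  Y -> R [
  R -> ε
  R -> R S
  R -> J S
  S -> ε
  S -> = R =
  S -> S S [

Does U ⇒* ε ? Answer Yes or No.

Nullable nonterminals: R, S.
No production of U has an RHS whose symbols are all nullable, so U is not nullable.

No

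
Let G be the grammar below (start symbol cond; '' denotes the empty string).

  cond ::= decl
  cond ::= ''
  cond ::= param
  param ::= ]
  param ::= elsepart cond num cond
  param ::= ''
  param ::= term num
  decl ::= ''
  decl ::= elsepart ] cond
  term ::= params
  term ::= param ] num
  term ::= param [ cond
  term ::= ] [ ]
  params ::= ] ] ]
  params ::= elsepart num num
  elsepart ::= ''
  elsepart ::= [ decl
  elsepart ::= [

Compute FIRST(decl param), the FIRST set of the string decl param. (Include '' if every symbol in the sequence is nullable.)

Add FIRST(decl)\{''} = { [, ] }; decl is nullable, continue.
Add FIRST(param)\{''} = { [, ], num }; param is nullable, continue.
Every symbol is nullable, so include ''.

{ [, ], num, '' }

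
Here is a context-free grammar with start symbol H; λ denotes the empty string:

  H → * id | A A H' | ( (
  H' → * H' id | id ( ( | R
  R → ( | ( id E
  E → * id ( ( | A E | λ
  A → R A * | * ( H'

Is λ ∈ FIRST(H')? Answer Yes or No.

Nullable nonterminals: E.
No production of H' has an RHS whose symbols are all nullable, so H' is not nullable.

No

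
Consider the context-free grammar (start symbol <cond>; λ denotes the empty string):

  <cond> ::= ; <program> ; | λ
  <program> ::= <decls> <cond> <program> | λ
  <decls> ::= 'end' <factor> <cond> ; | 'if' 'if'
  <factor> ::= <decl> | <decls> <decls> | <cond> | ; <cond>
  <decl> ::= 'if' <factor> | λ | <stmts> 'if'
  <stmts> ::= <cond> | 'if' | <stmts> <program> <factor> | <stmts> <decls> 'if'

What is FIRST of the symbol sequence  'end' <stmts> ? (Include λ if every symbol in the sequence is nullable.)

'end' is a terminal; add {'end'} and stop.

{ 'end' }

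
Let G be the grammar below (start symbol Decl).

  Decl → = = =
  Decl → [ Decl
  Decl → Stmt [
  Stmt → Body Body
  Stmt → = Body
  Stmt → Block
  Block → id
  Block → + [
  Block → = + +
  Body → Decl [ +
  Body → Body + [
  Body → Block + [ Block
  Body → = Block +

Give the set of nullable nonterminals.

No nonterminal has an empty production or an RHS whose symbols are all nullable.

{ } (none)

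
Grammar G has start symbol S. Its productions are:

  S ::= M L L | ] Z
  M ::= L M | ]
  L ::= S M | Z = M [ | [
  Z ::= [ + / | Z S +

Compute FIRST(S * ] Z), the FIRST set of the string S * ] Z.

{ [, ] }

Add FIRST(S) = { [, ] }; S is not nullable, stop.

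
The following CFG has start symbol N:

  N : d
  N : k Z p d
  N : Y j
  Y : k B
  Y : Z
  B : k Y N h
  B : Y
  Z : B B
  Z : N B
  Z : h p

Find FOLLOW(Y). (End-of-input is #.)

{ d, h, j, k, p }

In N : Y j: add FIRST(j) = { j }.
In B : k Y N h: add FIRST(N h) = { d, h, k }.
In B : Y: Y is at the end, add FOLLOW(B) = { d, h, j, k, p }.
Union: FOLLOW(Y) = { d, h, j, k, p }.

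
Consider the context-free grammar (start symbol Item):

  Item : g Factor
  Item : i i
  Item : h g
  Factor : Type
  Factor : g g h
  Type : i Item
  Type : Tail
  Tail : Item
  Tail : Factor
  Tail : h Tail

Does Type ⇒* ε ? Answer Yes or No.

No

No nonterminal in this grammar is nullable.
No production of Type has an RHS whose symbols are all nullable, so Type is not nullable.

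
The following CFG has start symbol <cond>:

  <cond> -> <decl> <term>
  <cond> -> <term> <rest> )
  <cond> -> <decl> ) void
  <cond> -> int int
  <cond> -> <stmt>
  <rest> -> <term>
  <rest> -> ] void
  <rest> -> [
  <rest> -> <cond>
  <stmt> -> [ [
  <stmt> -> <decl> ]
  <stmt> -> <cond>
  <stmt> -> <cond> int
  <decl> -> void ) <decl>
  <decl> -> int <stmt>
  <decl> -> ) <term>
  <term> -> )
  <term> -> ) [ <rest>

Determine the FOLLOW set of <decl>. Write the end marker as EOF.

In <cond> -> <decl> <term>: add FIRST(<term>) = { ) }.
In <cond> -> <decl> ) void: add FIRST() void) = { ) }.
In <stmt> -> <decl> ]: add FIRST(]) = { ] }.
In <decl> -> void ) <decl>: <decl> is at the end, add FOLLOW(<decl>) = { ), ] }.
Union: FOLLOW(<decl>) = { ), ] }.

{ ), ] }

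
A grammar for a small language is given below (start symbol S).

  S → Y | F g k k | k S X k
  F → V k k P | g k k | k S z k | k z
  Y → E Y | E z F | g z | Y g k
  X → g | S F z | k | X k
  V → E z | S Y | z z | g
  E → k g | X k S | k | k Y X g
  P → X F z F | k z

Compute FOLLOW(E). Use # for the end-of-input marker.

{ g, k, z }

In Y → E Y: add FIRST(Y) = { g, k, z }.
In Y → E z F: add FIRST(z F) = { z }.
In V → E z: add FIRST(z) = { z }.
Union: FOLLOW(E) = { g, k, z }.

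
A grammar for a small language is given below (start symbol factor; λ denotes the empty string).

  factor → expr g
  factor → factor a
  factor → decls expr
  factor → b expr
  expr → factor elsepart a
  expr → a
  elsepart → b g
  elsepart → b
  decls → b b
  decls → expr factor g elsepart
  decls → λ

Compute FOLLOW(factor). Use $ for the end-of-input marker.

{ $, a, b, g }

factor is the start symbol, so $ ∈ FOLLOW(factor).
In factor → factor a: add FIRST(a) = { a }.
In expr → factor elsepart a: add FIRST(elsepart a) = { b }.
In decls → expr factor g elsepart: add FIRST(g elsepart) = { g }.
Union: FOLLOW(factor) = { $, a, b, g }.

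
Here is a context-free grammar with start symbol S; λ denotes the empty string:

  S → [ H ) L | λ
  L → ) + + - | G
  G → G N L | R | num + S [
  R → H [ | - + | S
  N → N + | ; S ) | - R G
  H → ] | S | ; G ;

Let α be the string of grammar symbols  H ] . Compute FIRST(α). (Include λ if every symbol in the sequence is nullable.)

Add FIRST(H)\{λ} = { ;, [, ] }; H is nullable, continue.
] is a terminal; add {]} and stop.

{ ;, [, ] }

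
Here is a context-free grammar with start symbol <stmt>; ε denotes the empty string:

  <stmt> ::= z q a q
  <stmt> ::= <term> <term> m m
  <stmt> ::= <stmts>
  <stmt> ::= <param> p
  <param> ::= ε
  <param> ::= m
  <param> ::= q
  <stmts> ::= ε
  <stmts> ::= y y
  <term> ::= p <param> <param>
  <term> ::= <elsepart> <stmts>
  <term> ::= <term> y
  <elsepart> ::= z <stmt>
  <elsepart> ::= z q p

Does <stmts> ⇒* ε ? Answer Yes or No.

<stmts> has an ε-production, so <stmts> ⇒ ε.

Yes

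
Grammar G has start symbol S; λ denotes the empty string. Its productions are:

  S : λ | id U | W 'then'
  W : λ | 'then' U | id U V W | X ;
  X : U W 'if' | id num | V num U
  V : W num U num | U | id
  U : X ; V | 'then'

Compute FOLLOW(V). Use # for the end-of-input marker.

In W : id U V W: add FIRST(W)\{λ} = { 'then', id, num }.
  Since W is nullable, also add FOLLOW(W) = { 'if', 'then', num }.
In X : V num U: add FIRST(num U) = { num }.
In U : X ; V: V is at the end, add FOLLOW(U) = { #, 'if', 'then', ;, id, num }.
Union: FOLLOW(V) = { #, 'if', 'then', ;, id, num }.

{ #, 'if', 'then', ;, id, num }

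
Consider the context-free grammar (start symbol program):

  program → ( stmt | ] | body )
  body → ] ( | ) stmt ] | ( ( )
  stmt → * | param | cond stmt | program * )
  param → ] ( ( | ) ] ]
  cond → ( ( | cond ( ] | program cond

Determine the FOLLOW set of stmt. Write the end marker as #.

{ #, (, ), *, ] }

In program → ( stmt: stmt is at the end, add FOLLOW(program) = { #, (, ), *, ] }.
In body → ) stmt ]: add FIRST(]) = { ] }.
In stmt → cond stmt: stmt is at the end, add FOLLOW(stmt) = { #, (, ), *, ] }.
Union: FOLLOW(stmt) = { #, (, ), *, ] }.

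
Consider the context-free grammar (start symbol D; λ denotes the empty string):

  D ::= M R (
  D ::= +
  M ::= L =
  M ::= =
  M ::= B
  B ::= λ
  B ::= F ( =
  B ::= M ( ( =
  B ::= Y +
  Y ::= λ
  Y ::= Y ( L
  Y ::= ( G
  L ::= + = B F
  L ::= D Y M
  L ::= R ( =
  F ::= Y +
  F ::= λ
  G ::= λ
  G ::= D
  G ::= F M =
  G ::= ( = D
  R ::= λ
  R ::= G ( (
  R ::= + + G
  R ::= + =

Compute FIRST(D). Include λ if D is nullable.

{ (, +, = }

From D ::= M R (: M, R nullable, take FIRST(M) ∪ FIRST(R) ∪ {(} = { (, +, = }.
D ::= + contributes {+}.
Union: FIRST(D) = { (, +, = }.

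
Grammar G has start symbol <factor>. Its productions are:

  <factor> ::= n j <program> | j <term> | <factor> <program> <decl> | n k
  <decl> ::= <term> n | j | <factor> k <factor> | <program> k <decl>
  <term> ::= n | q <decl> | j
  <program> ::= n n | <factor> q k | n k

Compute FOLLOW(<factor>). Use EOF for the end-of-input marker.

<factor> is the start symbol, so EOF ∈ FOLLOW(<factor>).
In <factor> ::= <factor> <program> <decl>: add FIRST(<program> <decl>) = { j, n }.
In <decl> ::= <factor> k <factor>: add FIRST(k <factor>) = { k }.
In <decl> ::= <factor> k <factor>: <factor> is at the end, add FOLLOW(<decl>) = { EOF, j, k, n, q }.
In <program> ::= <factor> q k: add FIRST(q k) = { q }.
Union: FOLLOW(<factor>) = { EOF, j, k, n, q }.

{ EOF, j, k, n, q }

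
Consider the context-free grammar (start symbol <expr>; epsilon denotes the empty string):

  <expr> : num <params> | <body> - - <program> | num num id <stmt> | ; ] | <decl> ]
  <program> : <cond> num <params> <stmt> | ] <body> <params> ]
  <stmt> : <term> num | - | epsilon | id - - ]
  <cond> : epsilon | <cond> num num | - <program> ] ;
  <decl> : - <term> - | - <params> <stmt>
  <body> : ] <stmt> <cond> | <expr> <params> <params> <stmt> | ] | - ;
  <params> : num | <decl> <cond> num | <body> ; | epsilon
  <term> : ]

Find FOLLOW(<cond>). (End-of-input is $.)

In <program> : <cond> num <params> <stmt>: add FIRST(num <params> <stmt>) = { num }.
In <cond> : <cond> num num: add FIRST(num num) = { num }.
In <body> : ] <stmt> <cond>: <cond> is at the end, add FOLLOW(<body>) = { -, ;, ], num }.
In <params> : <decl> <cond> num: add FIRST(num) = { num }.
Union: FOLLOW(<cond>) = { -, ;, ], num }.

{ -, ;, ], num }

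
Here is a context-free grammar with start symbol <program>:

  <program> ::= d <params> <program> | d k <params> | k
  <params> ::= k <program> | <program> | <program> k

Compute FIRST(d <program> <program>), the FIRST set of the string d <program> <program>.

{ d }

d is a terminal; add {d} and stop.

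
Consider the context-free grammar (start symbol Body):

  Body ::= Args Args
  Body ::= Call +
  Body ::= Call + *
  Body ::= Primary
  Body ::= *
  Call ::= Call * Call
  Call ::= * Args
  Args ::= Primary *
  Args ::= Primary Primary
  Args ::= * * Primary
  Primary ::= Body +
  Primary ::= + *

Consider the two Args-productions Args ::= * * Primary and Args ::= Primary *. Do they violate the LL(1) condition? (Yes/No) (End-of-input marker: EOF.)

FIRST(* * Primary) = { * } and FIRST(Primary *) = { *, + }.
Both contain *, so the two alternatives are not disjoint — LL(1) conflict.

Yes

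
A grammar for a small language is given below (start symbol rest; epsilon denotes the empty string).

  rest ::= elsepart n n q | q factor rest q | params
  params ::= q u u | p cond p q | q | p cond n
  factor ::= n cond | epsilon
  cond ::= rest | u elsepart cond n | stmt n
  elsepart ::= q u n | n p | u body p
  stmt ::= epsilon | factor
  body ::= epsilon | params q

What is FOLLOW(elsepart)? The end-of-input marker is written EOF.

In rest ::= elsepart n n q: add FIRST(n n q) = { n }.
In cond ::= u elsepart cond n: add FIRST(cond n) = { n, p, q, u }.
Union: FOLLOW(elsepart) = { n, p, q, u }.

{ n, p, q, u }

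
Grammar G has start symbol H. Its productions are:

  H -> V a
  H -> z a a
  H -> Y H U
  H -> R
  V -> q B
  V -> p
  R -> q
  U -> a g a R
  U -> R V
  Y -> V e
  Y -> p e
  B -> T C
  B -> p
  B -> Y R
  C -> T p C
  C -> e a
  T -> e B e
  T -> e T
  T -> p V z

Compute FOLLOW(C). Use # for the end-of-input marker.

In B -> T C: C is at the end, add FOLLOW(B) = { #, a, e, q, z }.
In C -> T p C: C is at the end, add FOLLOW(C) = { #, a, e, q, z }.
Union: FOLLOW(C) = { #, a, e, q, z }.

{ #, a, e, q, z }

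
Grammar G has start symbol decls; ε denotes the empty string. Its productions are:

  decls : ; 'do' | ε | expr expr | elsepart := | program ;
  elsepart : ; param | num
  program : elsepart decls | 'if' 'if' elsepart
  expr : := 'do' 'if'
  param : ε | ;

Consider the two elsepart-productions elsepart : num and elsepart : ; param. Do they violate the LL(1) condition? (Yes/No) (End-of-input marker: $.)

FIRST(num) = { num } and FIRST(; param) = { ; }.
The FIRST sets are disjoint and neither alternative is nullable — no conflict.

No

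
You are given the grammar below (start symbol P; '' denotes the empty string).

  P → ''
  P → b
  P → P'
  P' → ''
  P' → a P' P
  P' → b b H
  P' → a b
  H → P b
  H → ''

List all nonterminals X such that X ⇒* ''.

{ H, P, P' }

Directly nullable (have an ''-production): P, P', H.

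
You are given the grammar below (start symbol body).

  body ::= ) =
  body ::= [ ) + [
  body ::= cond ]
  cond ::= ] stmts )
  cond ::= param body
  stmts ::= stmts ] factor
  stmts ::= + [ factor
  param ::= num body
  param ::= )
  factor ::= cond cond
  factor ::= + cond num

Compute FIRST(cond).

{ ), ], num }

cond ::= ] stmts ) contributes {]}.
From cond ::= param body: add FIRST(param) = { ), num }.
Union: FIRST(cond) = { ), ], num }.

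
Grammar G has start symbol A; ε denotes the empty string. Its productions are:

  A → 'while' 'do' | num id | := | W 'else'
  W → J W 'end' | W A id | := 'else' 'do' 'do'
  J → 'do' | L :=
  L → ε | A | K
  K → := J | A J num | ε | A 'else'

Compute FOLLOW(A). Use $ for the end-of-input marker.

{ $, 'do', 'else', 'while', :=, id, num }

A is the start symbol, so $ ∈ FOLLOW(A).
In W → W A id: add FIRST(id) = { id }.
In L → A: A is at the end, add FOLLOW(L) = { := }.
In K → A J num: add FIRST(J num) = { 'do', 'while', :=, num }.
In K → A 'else': add FIRST('else') = { 'else' }.
Union: FOLLOW(A) = { $, 'do', 'else', 'while', :=, id, num }.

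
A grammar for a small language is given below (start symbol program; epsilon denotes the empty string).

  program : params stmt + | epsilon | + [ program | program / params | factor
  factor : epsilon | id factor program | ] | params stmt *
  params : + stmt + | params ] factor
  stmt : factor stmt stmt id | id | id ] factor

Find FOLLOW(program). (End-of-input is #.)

{ #, *, +, /, ], id }

program is the start symbol, so # ∈ FOLLOW(program).
In program : + [ program: program is at the end, add FOLLOW(program) = { #, *, +, /, ], id }.
In program : program / params: add FIRST(/ params) = { / }.
In factor : id factor program: program is at the end, add FOLLOW(factor) = { #, *, +, /, ], id }.
Union: FOLLOW(program) = { #, *, +, /, ], id }.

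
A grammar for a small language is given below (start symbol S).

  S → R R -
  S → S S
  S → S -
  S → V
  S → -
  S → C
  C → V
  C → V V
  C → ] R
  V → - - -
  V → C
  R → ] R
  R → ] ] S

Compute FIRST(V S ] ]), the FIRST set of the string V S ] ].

Add FIRST(V) = { -, ] }; V is not nullable, stop.

{ -, ] }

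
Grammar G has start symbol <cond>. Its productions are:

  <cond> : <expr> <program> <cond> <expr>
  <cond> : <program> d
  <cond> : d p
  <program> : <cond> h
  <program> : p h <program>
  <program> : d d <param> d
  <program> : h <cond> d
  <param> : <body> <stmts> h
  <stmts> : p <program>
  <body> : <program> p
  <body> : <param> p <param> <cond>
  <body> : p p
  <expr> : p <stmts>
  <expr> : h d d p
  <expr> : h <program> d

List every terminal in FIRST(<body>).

From <body> : <program> p: add FIRST(<program>) = { d, h, p }.
From <body> : <param> p <param> <cond>: add FIRST(<param>) = { d, h, p }.
<body> : p p contributes {p}.
Union: FIRST(<body>) = { d, h, p }.

{ d, h, p }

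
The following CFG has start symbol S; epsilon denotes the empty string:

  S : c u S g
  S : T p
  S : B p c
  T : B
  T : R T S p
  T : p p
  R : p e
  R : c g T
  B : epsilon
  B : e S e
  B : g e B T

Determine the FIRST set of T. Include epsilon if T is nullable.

{ c, e, g, p, epsilon }

From T : B: add FIRST(B) = { e, g, epsilon } (including epsilon since B is nullable).
From T : R T S p: add FIRST(R) = { c, p }.
T : p p contributes {p}.
Union: FIRST(T) = { c, e, g, p, epsilon }.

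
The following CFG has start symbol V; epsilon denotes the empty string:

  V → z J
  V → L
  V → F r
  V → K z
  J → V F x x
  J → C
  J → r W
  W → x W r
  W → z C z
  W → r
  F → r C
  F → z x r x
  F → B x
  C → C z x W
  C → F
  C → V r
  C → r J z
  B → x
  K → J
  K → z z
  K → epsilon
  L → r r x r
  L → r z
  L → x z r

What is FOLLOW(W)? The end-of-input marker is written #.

In J → r W: W is at the end, add FOLLOW(J) = { #, r, x, z }.
In W → x W r: add FIRST(r) = { r }.
In C → C z x W: W is at the end, add FOLLOW(C) = { #, r, x, z }.
Union: FOLLOW(W) = { #, r, x, z }.

{ #, r, x, z }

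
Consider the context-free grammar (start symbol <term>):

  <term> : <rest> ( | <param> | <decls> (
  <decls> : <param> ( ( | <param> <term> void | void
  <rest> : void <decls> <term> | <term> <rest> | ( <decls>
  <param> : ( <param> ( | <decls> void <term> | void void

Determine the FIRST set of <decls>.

{ (, void }

From <decls> : <param> ( (: add FIRST(<param>) = { (, void }.
From <decls> : <param> <term> void: add FIRST(<param>) = { (, void }.
<decls> : void contributes {void}.
Union: FIRST(<decls>) = { (, void }.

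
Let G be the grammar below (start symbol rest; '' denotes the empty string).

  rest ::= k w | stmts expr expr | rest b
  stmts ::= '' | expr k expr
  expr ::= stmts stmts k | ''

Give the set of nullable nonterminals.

{ expr, rest, stmts }

Directly nullable (have an ''-production): stmts, expr.
rest ::= stmts expr expr with every symbol nullable, so rest is nullable.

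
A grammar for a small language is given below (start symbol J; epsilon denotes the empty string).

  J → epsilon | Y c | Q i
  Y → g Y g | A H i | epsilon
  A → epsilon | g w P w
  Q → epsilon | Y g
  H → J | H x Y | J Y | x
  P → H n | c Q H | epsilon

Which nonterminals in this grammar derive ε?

{ A, H, J, P, Q, Y }

Directly nullable (have an epsilon-production): J, Y, A, Q, P.
H → J with every symbol nullable, so H is nullable.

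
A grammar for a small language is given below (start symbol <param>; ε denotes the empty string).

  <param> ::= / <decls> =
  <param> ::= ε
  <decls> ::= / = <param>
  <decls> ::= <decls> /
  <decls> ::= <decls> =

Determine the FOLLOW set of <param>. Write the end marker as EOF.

<param> is the start symbol, so EOF ∈ FOLLOW(<param>).
In <decls> ::= / = <param>: <param> is at the end, add FOLLOW(<decls>) = { /, = }.
Union: FOLLOW(<param>) = { EOF, /, = }.

{ EOF, /, = }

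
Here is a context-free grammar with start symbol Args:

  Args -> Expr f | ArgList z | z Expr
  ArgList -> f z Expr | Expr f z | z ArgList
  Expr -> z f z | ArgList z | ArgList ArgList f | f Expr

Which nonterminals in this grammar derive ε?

No nonterminal has an empty production or an RHS whose symbols are all nullable.

{ } (none)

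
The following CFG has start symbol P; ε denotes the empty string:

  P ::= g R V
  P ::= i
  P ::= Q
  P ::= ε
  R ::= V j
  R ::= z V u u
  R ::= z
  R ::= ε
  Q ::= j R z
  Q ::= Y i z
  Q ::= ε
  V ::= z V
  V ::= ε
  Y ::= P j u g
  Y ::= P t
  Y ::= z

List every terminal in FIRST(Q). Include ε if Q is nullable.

Q ::= j R z contributes {j}.
From Q ::= Y i z: add FIRST(Y) = { g, i, j, t, z }.
Q ::= ε contributes ε.
Union: FIRST(Q) = { g, i, j, t, z, ε }.

{ g, i, j, t, z, ε }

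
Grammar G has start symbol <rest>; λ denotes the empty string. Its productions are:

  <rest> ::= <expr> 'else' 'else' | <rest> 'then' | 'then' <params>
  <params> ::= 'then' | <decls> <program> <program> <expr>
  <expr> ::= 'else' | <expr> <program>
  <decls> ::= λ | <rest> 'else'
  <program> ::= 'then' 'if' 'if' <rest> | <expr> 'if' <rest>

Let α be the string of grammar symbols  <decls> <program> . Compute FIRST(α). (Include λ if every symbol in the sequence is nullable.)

{ 'else', 'then' }

Add FIRST(<decls>)\{λ} = { 'else', 'then' }; <decls> is nullable, continue.
Add FIRST(<program>) = { 'else', 'then' }; <program> is not nullable, stop.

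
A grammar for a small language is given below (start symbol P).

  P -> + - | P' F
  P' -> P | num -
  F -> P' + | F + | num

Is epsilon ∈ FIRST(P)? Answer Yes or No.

No

No nonterminal in this grammar is nullable.
No production of P has an RHS whose symbols are all nullable, so P is not nullable.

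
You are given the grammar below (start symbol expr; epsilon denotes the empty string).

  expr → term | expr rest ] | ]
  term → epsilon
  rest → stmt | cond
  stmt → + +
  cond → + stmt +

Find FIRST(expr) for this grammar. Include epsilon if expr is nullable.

{ +, ], epsilon }

From expr → term: add FIRST(term) = { epsilon } (including epsilon since term is nullable).
From expr → expr rest ]: expr nullable, take FIRST(expr) ∪ FIRST(rest) = { +, ] }.
expr → ] contributes {]}.
Union: FIRST(expr) = { +, ], epsilon }.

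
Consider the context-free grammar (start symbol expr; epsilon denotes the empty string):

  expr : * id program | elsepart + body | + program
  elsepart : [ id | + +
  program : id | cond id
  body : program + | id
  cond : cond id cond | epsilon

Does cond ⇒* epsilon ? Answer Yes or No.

Yes

cond has an epsilon-production, so cond ⇒ epsilon.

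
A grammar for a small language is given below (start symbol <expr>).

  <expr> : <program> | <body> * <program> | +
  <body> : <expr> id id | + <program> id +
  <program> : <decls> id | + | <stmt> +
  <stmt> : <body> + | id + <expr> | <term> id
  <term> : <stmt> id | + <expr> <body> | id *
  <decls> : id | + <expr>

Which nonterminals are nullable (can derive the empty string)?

{ } (none)

No nonterminal has an empty production or an RHS whose symbols are all nullable.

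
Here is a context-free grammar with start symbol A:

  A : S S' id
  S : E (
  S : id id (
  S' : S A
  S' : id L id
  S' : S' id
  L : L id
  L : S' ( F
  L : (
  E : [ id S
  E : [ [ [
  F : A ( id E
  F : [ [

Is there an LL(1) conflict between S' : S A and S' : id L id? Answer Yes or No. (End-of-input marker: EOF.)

FIRST(S A) = { [, id } and FIRST(id L id) = { id }.
Both contain id, so the two alternatives are not disjoint — LL(1) conflict.

Yes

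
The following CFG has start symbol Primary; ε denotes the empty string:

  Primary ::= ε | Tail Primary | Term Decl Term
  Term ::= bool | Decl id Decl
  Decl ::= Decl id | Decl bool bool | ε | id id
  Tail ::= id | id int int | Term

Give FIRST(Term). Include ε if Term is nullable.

{ bool, id }

Term ::= bool contributes {bool}.
From Term ::= Decl id Decl: Decl nullable, take FIRST(Decl) ∪ {id} = { bool, id }.
Union: FIRST(Term) = { bool, id }.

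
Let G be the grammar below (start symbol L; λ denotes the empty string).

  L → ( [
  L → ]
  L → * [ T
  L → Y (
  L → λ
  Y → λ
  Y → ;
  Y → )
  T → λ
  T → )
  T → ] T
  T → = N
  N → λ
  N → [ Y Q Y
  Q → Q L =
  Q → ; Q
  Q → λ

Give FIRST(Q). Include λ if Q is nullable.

{ (, ), *, ;, =, ], λ }

From Q → Q L =: Q, L nullable, take FIRST(Q) ∪ FIRST(L) ∪ {=} = { (, ), *, ;, =, ] }.
Q → ; Q contributes {;}.
Q → λ contributes λ.
Union: FIRST(Q) = { (, ), *, ;, =, ], λ }.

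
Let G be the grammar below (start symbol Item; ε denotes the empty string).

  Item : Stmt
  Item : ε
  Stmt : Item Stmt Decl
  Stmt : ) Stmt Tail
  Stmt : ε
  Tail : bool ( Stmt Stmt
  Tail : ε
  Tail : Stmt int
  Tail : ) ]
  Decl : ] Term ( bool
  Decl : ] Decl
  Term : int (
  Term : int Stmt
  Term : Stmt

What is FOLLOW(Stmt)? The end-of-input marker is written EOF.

{ EOF, (, ), ], bool, int }

In Item : Stmt: Stmt is at the end, add FOLLOW(Item) = { EOF, ), ] }.
In Stmt : Item Stmt Decl: add FIRST(Decl) = { ] }.
In Stmt : ) Stmt Tail: add FIRST(Tail)\{ε} = { ), ], bool, int }.
  Since Tail is nullable, also add FOLLOW(Stmt) = { EOF, (, ), ], bool, int }.
In Tail : bool ( Stmt Stmt: add FIRST(Stmt)\{ε} = { ), ] }.
  Since Stmt is nullable, also add FOLLOW(Tail) = { EOF, (, ), ], bool, int }.
In Tail : bool ( Stmt Stmt: Stmt is at the end, add FOLLOW(Tail) = { EOF, (, ), ], bool, int }.
In Tail : Stmt int: add FIRST(int) = { int }.
In Term : int Stmt: Stmt is at the end, add FOLLOW(Term) = { ( }.
In Term : Stmt: Stmt is at the end, add FOLLOW(Term) = { ( }.
Union: FOLLOW(Stmt) = { EOF, (, ), ], bool, int }.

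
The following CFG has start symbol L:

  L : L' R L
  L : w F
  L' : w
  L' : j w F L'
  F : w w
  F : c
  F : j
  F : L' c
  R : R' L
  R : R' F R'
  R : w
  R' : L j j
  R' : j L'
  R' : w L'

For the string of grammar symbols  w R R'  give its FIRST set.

w is a terminal; add {w} and stop.

{ w }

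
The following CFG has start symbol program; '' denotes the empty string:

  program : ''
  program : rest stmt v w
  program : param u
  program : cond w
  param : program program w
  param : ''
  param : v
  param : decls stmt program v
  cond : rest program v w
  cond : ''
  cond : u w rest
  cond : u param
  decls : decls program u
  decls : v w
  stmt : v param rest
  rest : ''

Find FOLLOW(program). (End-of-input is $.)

{ $, u, v, w }

program is the start symbol, so $ ∈ FOLLOW(program).
In param : program program w: add FIRST(program w) = { u, v, w }.
In param : program program w: add FIRST(w) = { w }.
In param : decls stmt program v: add FIRST(v) = { v }.
In cond : rest program v w: add FIRST(v w) = { v }.
In decls : decls program u: add FIRST(u) = { u }.
Union: FOLLOW(program) = { $, u, v, w }.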